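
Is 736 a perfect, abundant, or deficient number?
abundant

Proper divisors of 736: sum = 1 + 2 + 4 + 8 + 16 + 23 + 32 + 46 + 92 + 184 + 368 = 776
Since 776 > 736, 736 is abundant.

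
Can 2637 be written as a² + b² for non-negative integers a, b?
6² + 51² (a=6, b=51)

Factorization: 2637 = 3^2 × 293
By Fermat: n is sum of two squares iff every prime p ≡ 3 (mod 4) appears to even power.
All primes ≡ 3 (mod 4) appear to even power.
Search a = 0, 1, 2, … for 2637 - a² a perfect square: first hit at a = 6: 2637 - 36 = 2601 = 51².
2637 = 6² + 51² = 36 + 2601 ✓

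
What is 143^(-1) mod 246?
203

gcd(143, 246) = 1, so the inverse exists.
Extended Euclidean algorithm on (246, 143):
246 = 1 × 143 + 103  ⟹  103 = (1)·246 + (-1)·143
143 = 1 × 103 + 40  ⟹  40 = (-1)·246 + (2)·143
103 = 2 × 40 + 23  ⟹  23 = (3)·246 + (-5)·143
40 = 1 × 23 + 17  ⟹  17 = (-4)·246 + (7)·143
23 = 1 × 17 + 6  ⟹  6 = (7)·246 + (-12)·143
17 = 2 × 6 + 5  ⟹  5 = (-18)·246 + (31)·143
6 = 1 × 5 + 1  ⟹  1 = (25)·246 + (-43)·143
So (-43)·143 ≡ 1 (mod 246), i.e. 143^(-1) ≡ -43 ≡ 203 (mod 246).
Check: 143 × 203 = 29029 ≡ 1 (mod 246)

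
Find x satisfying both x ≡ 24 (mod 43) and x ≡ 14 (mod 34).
626

Using Chinese Remainder Theorem:
M = 43 × 34 = 1462
M1 = 34, M2 = 43
y1 = 34^(-1) mod 43 = 19
y2 = 43^(-1) mod 34 = 19
x = (24×34×19 + 14×43×19) mod 1462 = 626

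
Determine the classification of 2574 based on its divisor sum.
abundant

Proper divisors of 2574: sum = 1 + 2 + 3 + 6 + 9 + 11 + 13 + 18 + ... + 286 + 429 + 858 + 1287 (23 divisors) = 3978
Since 3978 > 2574, 2574 is abundant.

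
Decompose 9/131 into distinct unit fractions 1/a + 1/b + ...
1/15 + 1/492 + 1/322260

Greedy algorithm:
9/131: ceiling(131/9) = 15, use 1/15
4/1965: ceiling(1965/4) = 492, use 1/492
1/322260: ceiling(322260/1) = 322260, use 1/322260
Result: 9/131 = 1/15 + 1/492 + 1/322260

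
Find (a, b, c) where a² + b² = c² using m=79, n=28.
(5457, 4424, 7025)

Euclid's formula: a = m² - n², b = 2mn, c = m² + n²
m = 79, n = 28
a = 79² - 28² = 6241 - 784 = 5457
b = 2 × 79 × 28 = 4424
c = 79² + 28² = 6241 + 784 = 7025
Verification: 5457² + 4424² = 29778849 + 19571776 = 49350625 = 7025² ✓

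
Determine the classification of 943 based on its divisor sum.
deficient

Proper divisors of 943: sum = 1 + 23 + 41 = 65
Since 65 < 943, 943 is deficient.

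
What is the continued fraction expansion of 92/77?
[1; 5, 7, 2]

Euclidean algorithm steps:
92 = 1 × 77 + 15
77 = 5 × 15 + 2
15 = 7 × 2 + 1
2 = 2 × 1 + 0
Continued fraction: [1; 5, 7, 2]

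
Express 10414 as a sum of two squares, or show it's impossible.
Not possible

Factorization: 10414 = 2 × 41 × 127
By Fermat: n is sum of two squares iff every prime p ≡ 3 (mod 4) appears to even power.
Prime(s) ≡ 3 (mod 4) with odd exponent: [(127, 1)]
Therefore 10414 cannot be expressed as a² + b².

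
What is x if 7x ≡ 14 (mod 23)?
x ≡ 2 (mod 23)

gcd(7, 23) = 1, which divides 14, so solutions exist.
Find 7^(-1) mod 23 by the extended Euclidean algorithm:
23 = 3 × 7 + 2  ⟹  2 = (1)·23 + (-3)·7
7 = 3 × 2 + 1  ⟹  1 = (-3)·23 + (10)·7
So (10)·7 ≡ 1 (mod 23), i.e. 7^(-1) ≡ 10 (mod 23).
x ≡ 10 × 14 = 140 ≡ 2 (mod 23).
Check: 7 × 2 = 14 ≡ 14 (mod 23).
Unique solution: x ≡ 2 (mod 23)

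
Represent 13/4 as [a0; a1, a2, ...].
[3; 4]

Euclidean algorithm steps:
13 = 3 × 4 + 1
4 = 4 × 1 + 0
Continued fraction: [3; 4]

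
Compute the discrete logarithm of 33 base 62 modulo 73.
7

Baby-step giant-step with step n = ⌈√73⌉ = 9.
Baby steps 62^j mod 73 (j:value) for j=0..8: 0:1, 1:62, 2:48, 3:56, 4:41, 5:60, 6:70, 7:33, 8:2.
h = 33 is already in the table at j=7, so x = 7.
Check: 62^7 ≡ 33 (mod 73).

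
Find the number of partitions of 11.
56

p(n) counts ways to write n as a sum of positive integers (order ignored).
Euler's pentagonal recurrence: p(k) = p(k-1) + p(k-2) - p(k-5) - p(k-7) + p(k-12) + p(k-15) - ... (offsets j(3j∓1)/2, signs ++--, p(0)=1, p(<0)=0).
DP table for k = 0..10: p(0)=1, p(1)=1, p(2)=2, p(3)=3, p(4)=5, p(5)=7, p(6)=11, p(7)=15, p(8)=22, p(9)=30, p(10)=42.
Final step: p(11) = p(10) + p(9) - p(6) - p(4)
= 42 + 30 - 11 - 5
= 56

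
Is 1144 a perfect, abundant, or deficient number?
abundant

Proper divisors of 1144: sum = 1 + 2 + 4 + 8 + 11 + 13 + 22 + 26 + 44 + 52 + 88 + 104 + 143 + 286 + 572 = 1376
Since 1376 > 1144, 1144 is abundant.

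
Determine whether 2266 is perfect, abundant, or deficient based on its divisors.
deficient

Proper divisors of 2266: sum = 1 + 2 + 11 + 22 + 103 + 206 + 1133 = 1478
Since 1478 < 2266, 2266 is deficient.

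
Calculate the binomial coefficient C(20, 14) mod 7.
1

Using Lucas' theorem:
Write n=20 and k=14 in base 7:
n in base 7: [2, 6]
k in base 7: [2, 0]
C(20,14) mod 7 = ∏ C(n_i, k_i) mod 7
Digit binomials (mod 7): C(2,2) = 1; C(6,0) = 1
Product: 1 × 1 = 1 ≡ 1 (mod 7)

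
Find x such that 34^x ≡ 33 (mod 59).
57

Baby-step giant-step with step n = ⌈√59⌉ = 8.
Baby steps 34^j mod 59 (j:value) for j=0..7: 0:1, 1:34, 2:35, 3:10, 4:45, 5:55, 6:41, 7:37.
Giant-step multiplier: 34^(-8) ≡ 34^(58-8) = 34^50 ≡ 28 (mod 59).
Giant steps γ_i = 33·28^i mod 59: γ_0=33, γ_1=39, γ_2=30, γ_3=14, γ_4=38, γ_5=2, γ_6=56, γ_7=34 (in table at j=1).
x = i·n + j = 7·8 + 1 = 57.
Check: 34^57 ≡ 33 (mod 59).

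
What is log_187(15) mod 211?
175

Baby-step giant-step with step n = ⌈√211⌉ = 15.
Baby steps 187^j mod 211 (j:value) for j=0..14: 0:1, 1:187, 2:154, 3:102, 4:84, 5:94, 6:65, 7:128, 8:93, 9:89, 10:185, 11:202, 12:5, 13:91, 14:137.
Giant-step multiplier: 187^(-15) ≡ 187^(210-15) = 187^195 ≡ 12 (mod 211).
Giant steps γ_i = 15·12^i mod 211: γ_0=15, γ_1=180, γ_2=50, γ_3=178, γ_4=26, γ_5=101, γ_6=157, γ_7=196, γ_8=31, γ_9=161, γ_10=33, γ_11=185 (in table at j=10).
x = i·n + j = 11·15 + 10 = 175.
Check: 187^175 ≡ 15 (mod 211).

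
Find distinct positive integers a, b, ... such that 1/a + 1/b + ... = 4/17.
1/5 + 1/29 + 1/1233 + 1/3039345

Greedy algorithm:
4/17: ceiling(17/4) = 5, use 1/5
3/85: ceiling(85/3) = 29, use 1/29
2/2465: ceiling(2465/2) = 1233, use 1/1233
1/3039345: ceiling(3039345/1) = 3039345, use 1/3039345
Result: 4/17 = 1/5 + 1/29 + 1/1233 + 1/3039345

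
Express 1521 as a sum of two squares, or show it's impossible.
0² + 39² (a=0, b=39)

Factorization: 1521 = 3^2 × 13^2
By Fermat: n is sum of two squares iff every prime p ≡ 3 (mod 4) appears to even power.
All primes ≡ 3 (mod 4) appear to even power.
Search a = 0, 1, 2, … for 1521 - a² a perfect square: first hit at a = 0: 1521 - 0 = 1521 = 39².
1521 = 0² + 39² = 0 + 1521 ✓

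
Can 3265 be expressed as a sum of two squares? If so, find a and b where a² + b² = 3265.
4² + 57² (a=4, b=57)

Factorization: 3265 = 5 × 653
By Fermat: n is sum of two squares iff every prime p ≡ 3 (mod 4) appears to even power.
All primes ≡ 3 (mod 4) appear to even power.
Search a = 0, 1, 2, … for 3265 - a² a perfect square: first hit at a = 4: 3265 - 16 = 3249 = 57².
3265 = 4² + 57² = 16 + 3249 ✓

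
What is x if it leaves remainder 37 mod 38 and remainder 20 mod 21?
797

Using Chinese Remainder Theorem:
M = 38 × 21 = 798
M1 = 21, M2 = 38
y1 = 21^(-1) mod 38 = 29
y2 = 38^(-1) mod 21 = 5
x = (37×21×29 + 20×38×5) mod 798 = 797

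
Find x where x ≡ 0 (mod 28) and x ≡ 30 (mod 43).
1148

Using Chinese Remainder Theorem:
M = 28 × 43 = 1204
M1 = 43, M2 = 28
y1 = 43^(-1) mod 28 = 15
y2 = 28^(-1) mod 43 = 20
x = (0×43×15 + 30×28×20) mod 1204 = 1148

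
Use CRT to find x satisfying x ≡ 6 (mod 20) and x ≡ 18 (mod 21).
186

Using Chinese Remainder Theorem:
M = 20 × 21 = 420
M1 = 21, M2 = 20
y1 = 21^(-1) mod 20 = 1
y2 = 20^(-1) mod 21 = 20
x = (6×21×1 + 18×20×20) mod 420 = 186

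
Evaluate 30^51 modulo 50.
0

Repeated squaring. Binary of 51 = 110011.
30^1 ≡ 30 (mod 50); 30^2 ≡ 0 (mod 50); 30^4 ≡ 0 (mod 50); 30^8 ≡ 0 (mod 50); 30^16 ≡ 0 (mod 50); 30^32 ≡ 0 (mod 50)
30^51 = 30^1 × 30^2 × 30^16 × 30^32 ≡ 0 (mod 50)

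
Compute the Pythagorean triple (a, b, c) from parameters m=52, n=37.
(1335, 3848, 4073)

Euclid's formula: a = m² - n², b = 2mn, c = m² + n²
m = 52, n = 37
a = 52² - 37² = 2704 - 1369 = 1335
b = 2 × 52 × 37 = 3848
c = 52² + 37² = 2704 + 1369 = 4073
Verification: 1335² + 3848² = 1782225 + 14807104 = 16589329 = 4073² ✓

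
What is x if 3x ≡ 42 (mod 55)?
x ≡ 14 (mod 55)

gcd(3, 55) = 1, which divides 42, so solutions exist.
Find 3^(-1) mod 55 by the extended Euclidean algorithm:
55 = 18 × 3 + 1  ⟹  1 = (1)·55 + (-18)·3
So (-18)·3 ≡ 1 (mod 55), i.e. 3^(-1) ≡ -18 ≡ 37 (mod 55).
x ≡ 37 × 42 = 1554 ≡ 14 (mod 55).
Check: 3 × 14 = 42 ≡ 42 (mod 55).
Unique solution: x ≡ 14 (mod 55)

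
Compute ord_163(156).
81

163 is prime, so ord(156) divides φ(163) = 162.
Divisors of 162: 1, 2, 3, 6, 9, 18, 27, 54, 81, 162.
Repeated squaring: 156^1 ≡ 156, 156^2 ≡ 49, 156^4 ≡ 119, 156^8 ≡ 143, 156^16 ≡ 74, 156^32 ≡ 97, 156^64 ≡ 118, 156^128 ≡ 69 (mod 163).
Test 156^d mod 163 for each divisor d in increasing order:
156^1 ≡ 156
156^2 ≡ 49
156^3 = 156^2·156^1 ≡ 146
156^6 = 156^4·156^2 ≡ 126
156^9 = 156^8·156^1 ≡ 140
156^18 = 156^16·156^2 ≡ 40
156^27 = 156^16·156^8·156^2·156^1 ≡ 58
156^54 = 156^32·156^16·156^4·156^2 ≡ 104
156^81 = 156^64·156^16·156^1 ≡ 1  ← first divisor giving 1
The order is 81.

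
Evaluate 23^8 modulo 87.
52

Repeated squaring. Binary of 8 = 1000.
23^1 ≡ 23 (mod 87); 23^2 ≡ 7 (mod 87); 23^4 ≡ 49 (mod 87); 23^8 ≡ 52 (mod 87)
23^8 = 23^8 ≡ 52 (mod 87)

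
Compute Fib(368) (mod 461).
0

Matrix identity: Q^n = [[F_(n+1), F_n], [F_n, F_(n-1)]] with Q = [[1,1],[1,0]].
n = 368 = 101110000₂. Square-and-multiply, entries mod 461:
Q^1 = [[1,1],[1,0]]
Q^2 = (Q^1)² = [[2,1],[1,1]]
Q^5 = (Q^2)²·Q = [[8,5],[5,3]]
Q^11 = (Q^5)²·Q = [[144,89],[89,55]]
Q^23 = (Q^11)²·Q = [[268,75],[75,193]]
Q^46 = (Q^23)² = [[1,0],[0,1]]
Q^92 = (Q^46)² = [[1,0],[0,1]]
Q^184 = (Q^92)² = [[1,0],[0,1]]
Q^368 = (Q^184)² = [[1,0],[0,1]]
F_368 mod 461 = Q^368[0][1] = 0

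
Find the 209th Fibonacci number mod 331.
89

Matrix identity: Q^n = [[F_(n+1), F_n], [F_n, F_(n-1)]] with Q = [[1,1],[1,0]].
n = 209 = 11010001₂. Square-and-multiply, entries mod 331:
Q^1 = [[1,1],[1,0]]
Q^3 = (Q^1)²·Q = [[3,2],[2,1]]
Q^6 = (Q^3)² = [[13,8],[8,5]]
Q^13 = (Q^6)²·Q = [[46,233],[233,144]]
Q^26 = (Q^13)² = [[135,247],[247,219]]
Q^52 = (Q^26)² = [[125,54],[54,71]]
Q^104 = (Q^52)² = [[5,323],[323,13]]
Q^209 = (Q^104)²·Q = [[276,89],[89,187]]
F_209 mod 331 = Q^209[0][1] = 89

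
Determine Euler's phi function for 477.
312

477 = 3^2 × 53
φ(n) = n × ∏(1 - 1/p) for each prime p dividing n
φ(477) = 477 × (1 - 1/3) × (1 - 1/53) = 312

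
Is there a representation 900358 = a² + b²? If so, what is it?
Not possible

Factorization: 900358 = 2 × 23^3 × 37
By Fermat: n is sum of two squares iff every prime p ≡ 3 (mod 4) appears to even power.
Prime(s) ≡ 3 (mod 4) with odd exponent: [(23, 3)]
Therefore 900358 cannot be expressed as a² + b².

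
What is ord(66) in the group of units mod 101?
100

101 is prime, so ord(66) divides φ(101) = 100.
Divisors of 100: 1, 2, 4, 5, 10, 20, 25, 50, 100.
Repeated squaring: 66^1 ≡ 66, 66^2 ≡ 13, 66^4 ≡ 68, 66^8 ≡ 79, 66^16 ≡ 80, 66^32 ≡ 37, 66^64 ≡ 56 (mod 101).
Test 66^d mod 101 for each divisor d in increasing order:
66^1 ≡ 66
66^2 ≡ 13
66^4 ≡ 68
66^5 = 66^4·66^1 ≡ 44
66^10 = 66^8·66^2 ≡ 17
66^20 = 66^16·66^4 ≡ 87
66^25 = 66^16·66^8·66^1 ≡ 91
66^50 = 66^32·66^16·66^2 ≡ 100
66^100 = 66^64·66^32·66^4 ≡ 1  ← first divisor giving 1
The order is 100.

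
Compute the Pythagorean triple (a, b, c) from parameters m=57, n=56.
(113, 6384, 6385)

Euclid's formula: a = m² - n², b = 2mn, c = m² + n²
m = 57, n = 56
a = 57² - 56² = 3249 - 3136 = 113
b = 2 × 57 × 56 = 6384
c = 57² + 56² = 3249 + 3136 = 6385
Verification: 113² + 6384² = 12769 + 40755456 = 40768225 = 6385² ✓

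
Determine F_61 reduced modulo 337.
263

Matrix identity: Q^n = [[F_(n+1), F_n], [F_n, F_(n-1)]] with Q = [[1,1],[1,0]].
n = 61 = 111101₂. Square-and-multiply, entries mod 337:
Q^1 = [[1,1],[1,0]]
Q^3 = (Q^1)²·Q = [[3,2],[2,1]]
Q^7 = (Q^3)²·Q = [[21,13],[13,8]]
Q^15 = (Q^7)²·Q = [[313,273],[273,40]]
Q^30 = (Q^15)² = [[291,324],[324,304]]
Q^61 = (Q^30)²·Q = [[279,263],[263,16]]
F_61 mod 337 = Q^61[0][1] = 263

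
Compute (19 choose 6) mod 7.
0

Using Lucas' theorem:
Write n=19 and k=6 in base 7:
n in base 7: [2, 5]
k in base 7: [0, 6]
C(19,6) mod 7 = ∏ C(n_i, k_i) mod 7
Digit binomials (mod 7): C(2,0) = 1; C(5,6) = 0 (k_i > n_i)
Product: 1 × 0 = 0 ≡ 0 (mod 7)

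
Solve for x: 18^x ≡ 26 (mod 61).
17

Baby-step giant-step with step n = ⌈√61⌉ = 8.
Baby steps 18^j mod 61 (j:value) for j=0..7: 0:1, 1:18, 2:19, 3:37, 4:56, 5:32, 6:27, 7:59.
Giant-step multiplier: 18^(-8) ≡ 18^(60-8) = 18^52 ≡ 22 (mod 61).
Giant steps γ_i = 26·22^i mod 61: γ_0=26, γ_1=23, γ_2=18 (in table at j=1).
x = i·n + j = 2·8 + 1 = 17.
Check: 18^17 ≡ 26 (mod 61).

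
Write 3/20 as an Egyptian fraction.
1/7 + 1/140

Greedy algorithm:
3/20: ceiling(20/3) = 7, use 1/7
1/140: ceiling(140/1) = 140, use 1/140
Result: 3/20 = 1/7 + 1/140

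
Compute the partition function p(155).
66493182097

p(n) counts ways to write n as a sum of positive integers (order ignored).
Euler's pentagonal recurrence: p(k) = p(k-1) + p(k-2) - p(k-5) - p(k-7) + p(k-12) + p(k-15) - ... (offsets j(3j∓1)/2, signs ++--, p(0)=1, p(<0)=0).
DP table for k = 0..154: p(0)=1, p(1)=1, p(2)=2, p(3)=3, p(4)=5, p(5)=7, p(6)=11, p(7)=15, p(8)=22, p(9)=30, p(10)=42, p(11)=56, p(12)=77, p(13)=101, p(14)=135, p(15)=176, p(16)=231, p(17)=297, p(18)=385, p(19)=490, p(20)=627, p(21)=792, p(22)=1002, p(23)=1255, p(24)=1575, p(25)=1958, p(26)=2436, p(27)=3010, p(28)=3718, p(29)=4565, p(30)=5604, p(31)=6842, p(32)=8349, p(33)=10143, p(34)=12310, p(35)=14883, p(36)=17977, p(37)=21637, p(38)=26015, p(39)=31185, p(40)=37338, p(41)=44583, p(42)=53174, p(43)=63261, p(44)=75175, p(45)=89134, p(46)=105558, p(47)=124754, p(48)=147273, p(49)=173525, p(50)=204226, p(51)=239943, p(52)=281589, p(53)=329931, p(54)=386155, p(55)=451276, p(56)=526823, p(57)=614154, p(58)=715220, p(59)=831820, p(60)=966467, p(61)=1121505, p(62)=1300156, p(63)=1505499, p(64)=1741630, p(65)=2012558, p(66)=2323520, p(67)=2679689, p(68)=3087735, p(69)=3554345, p(70)=4087968, p(71)=4697205, p(72)=5392783, p(73)=6185689, p(74)=7089500, p(75)=8118264, p(76)=9289091, p(77)=10619863, p(78)=12132164, p(79)=13848650, p(80)=15796476, p(81)=18004327, p(82)=20506255, p(83)=23338469, p(84)=26543660, p(85)=30167357, p(86)=34262962, p(87)=38887673, p(88)=44108109, p(89)=49995925, p(90)=56634173, p(91)=64112359, p(92)=72533807, p(93)=82010177, p(94)=92669720, p(95)=104651419, p(96)=118114304, p(97)=133230930, p(98)=150198136, p(99)=169229875, p(100)=190569292, p(101)=214481126, p(102)=241265379, p(103)=271248950, p(104)=304801365, p(105)=342325709, p(106)=384276336, p(107)=431149389, p(108)=483502844, p(109)=541946240, p(110)=607163746, p(111)=679903203, p(112)=761002156, p(113)=851376628, p(114)=952050665, p(115)=1064144451, p(116)=1188908248, p(117)=1327710076, p(118)=1482074143, p(119)=1653668665, p(120)=1844349560, p(121)=2056148051, p(122)=2291320912, p(123)=2552338241, p(124)=2841940500, p(125)=3163127352, p(126)=3519222692, p(127)=3913864295, p(128)=4351078600, p(129)=4835271870, p(130)=5371315400, p(131)=5964539504, p(132)=6620830889, p(133)=7346629512, p(134)=8149040695, p(135)=9035836076, p(136)=10015581680, p(137)=11097645016, p(138)=12292341831, p(139)=13610949895, p(140)=15065878135, p(141)=16670689208, p(142)=18440293320, p(143)=20390982757, p(144)=22540654445, p(145)=24908858009, p(146)=27517052599, p(147)=30388671978, p(148)=33549419497, p(149)=37027355200, p(150)=40853235313, p(151)=45060624582, p(152)=49686288421, p(153)=54770336324, p(154)=60356673280.
Final step: p(155) = p(154) + p(153) - p(150) - p(148) + p(143) + p(140) - p(133) - p(129) + p(120) + p(115) - p(104) - p(98) + p(85) + p(78) - p(63) - p(55) + p(38) + p(29) - p(10) - p(0)
= 60356673280 + 54770336324 - 40853235313 - 33549419497 + 20390982757 + 15065878135 - 7346629512 - 4835271870 + 1844349560 + 1064144451 - 304801365 - 150198136 + 30167357 + 12132164 - 1505499 - 451276 + 26015 + 4565 - 42 - 1
= 66493182097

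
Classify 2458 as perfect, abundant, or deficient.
deficient

Proper divisors of 2458: sum = 1 + 2 + 1229 = 1232
Since 1232 < 2458, 2458 is deficient.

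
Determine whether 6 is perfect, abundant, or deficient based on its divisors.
perfect

Proper divisors of 6: sum = 1 + 2 + 3 = 6
Since 6 = 6, 6 is perfect.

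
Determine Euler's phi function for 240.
64

240 = 2^4 × 3 × 5
φ(n) = n × ∏(1 - 1/p) for each prime p dividing n
φ(240) = 240 × (1 - 1/2) × (1 - 1/3) × (1 - 1/5) = 64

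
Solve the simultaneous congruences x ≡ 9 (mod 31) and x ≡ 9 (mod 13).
9

Using Chinese Remainder Theorem:
M = 31 × 13 = 403
M1 = 13, M2 = 31
y1 = 13^(-1) mod 31 = 12
y2 = 31^(-1) mod 13 = 8
x = (9×13×12 + 9×31×8) mod 403 = 9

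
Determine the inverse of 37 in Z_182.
123

gcd(37, 182) = 1, so the inverse exists.
Extended Euclidean algorithm on (182, 37):
182 = 4 × 37 + 34  ⟹  34 = (1)·182 + (-4)·37
37 = 1 × 34 + 3  ⟹  3 = (-1)·182 + (5)·37
34 = 11 × 3 + 1  ⟹  1 = (12)·182 + (-59)·37
So (-59)·37 ≡ 1 (mod 182), i.e. 37^(-1) ≡ -59 ≡ 123 (mod 182).
Check: 37 × 123 = 4551 ≡ 1 (mod 182)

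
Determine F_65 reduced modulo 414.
355

Matrix identity: Q^n = [[F_(n+1), F_n], [F_n, F_(n-1)]] with Q = [[1,1],[1,0]].
n = 65 = 1000001₂. Square-and-multiply, entries mod 414:
Q^1 = [[1,1],[1,0]]
Q^2 = (Q^1)² = [[2,1],[1,1]]
Q^4 = (Q^2)² = [[5,3],[3,2]]
Q^8 = (Q^4)² = [[34,21],[21,13]]
Q^16 = (Q^8)² = [[355,159],[159,196]]
Q^32 = (Q^16)² = [[196,255],[255,355]]
Q^65 = (Q^32)²·Q = [[100,355],[355,159]]
F_65 mod 414 = Q^65[0][1] = 355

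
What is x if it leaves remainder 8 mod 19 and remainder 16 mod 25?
141

Using Chinese Remainder Theorem:
M = 19 × 25 = 475
M1 = 25, M2 = 19
y1 = 25^(-1) mod 19 = 16
y2 = 19^(-1) mod 25 = 4
x = (8×25×16 + 16×19×4) mod 475 = 141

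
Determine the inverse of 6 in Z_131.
22

gcd(6, 131) = 1, so the inverse exists.
Extended Euclidean algorithm on (131, 6):
131 = 21 × 6 + 5  ⟹  5 = (1)·131 + (-21)·6
6 = 1 × 5 + 1  ⟹  1 = (-1)·131 + (22)·6
So (22)·6 ≡ 1 (mod 131), i.e. 6^(-1) ≡ 22 (mod 131).
Check: 6 × 22 = 132 ≡ 1 (mod 131)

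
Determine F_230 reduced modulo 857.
149

Matrix identity: Q^n = [[F_(n+1), F_n], [F_n, F_(n-1)]] with Q = [[1,1],[1,0]].
n = 230 = 11100110₂. Square-and-multiply, entries mod 857:
Q^1 = [[1,1],[1,0]]
Q^3 = (Q^1)²·Q = [[3,2],[2,1]]
Q^7 = (Q^3)²·Q = [[21,13],[13,8]]
Q^14 = (Q^7)² = [[610,377],[377,233]]
Q^28 = (Q^14)² = [[29,721],[721,165]]
Q^57 = (Q^28)²·Q = [[666,483],[483,183]]
Q^115 = (Q^57)²·Q = [[236,672],[672,421]]
Q^230 = (Q^115)² = [[793,149],[149,644]]
F_230 mod 857 = Q^230[0][1] = 149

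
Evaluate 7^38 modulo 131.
125

Repeated squaring. Binary of 38 = 100110.
7^1 ≡ 7 (mod 131); 7^2 ≡ 49 (mod 131); 7^4 ≡ 43 (mod 131); 7^8 ≡ 15 (mod 131); 7^16 ≡ 94 (mod 131); 7^32 ≡ 59 (mod 131)
7^38 = 7^2 × 7^4 × 7^32 ≡ 125 (mod 131)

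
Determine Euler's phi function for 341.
300

341 = 11 × 31
φ(n) = n × ∏(1 - 1/p) for each prime p dividing n
φ(341) = 341 × (1 - 1/11) × (1 - 1/31) = 300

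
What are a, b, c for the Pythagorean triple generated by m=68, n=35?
(3399, 4760, 5849)

Euclid's formula: a = m² - n², b = 2mn, c = m² + n²
m = 68, n = 35
a = 68² - 35² = 4624 - 1225 = 3399
b = 2 × 68 × 35 = 4760
c = 68² + 35² = 4624 + 1225 = 5849
Verification: 3399² + 4760² = 11553201 + 22657600 = 34210801 = 5849² ✓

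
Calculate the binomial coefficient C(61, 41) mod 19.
12

Using Lucas' theorem:
Write n=61 and k=41 in base 19:
n in base 19: [3, 4]
k in base 19: [2, 3]
C(61,41) mod 19 = ∏ C(n_i, k_i) mod 19
Digit binomials (mod 19): C(3,2) = 3; C(4,3) = 4
Product: 3 × 4 = 12 ≡ 12 (mod 19)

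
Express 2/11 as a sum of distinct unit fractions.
1/6 + 1/66

Greedy algorithm:
2/11: ceiling(11/2) = 6, use 1/6
1/66: ceiling(66/1) = 66, use 1/66
Result: 2/11 = 1/6 + 1/66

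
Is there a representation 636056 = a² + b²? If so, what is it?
Not possible

Factorization: 636056 = 2^3 × 43^3
By Fermat: n is sum of two squares iff every prime p ≡ 3 (mod 4) appears to even power.
Prime(s) ≡ 3 (mod 4) with odd exponent: [(43, 3)]
Therefore 636056 cannot be expressed as a² + b².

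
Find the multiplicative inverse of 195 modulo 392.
195

gcd(195, 392) = 1, so the inverse exists.
Extended Euclidean algorithm on (392, 195):
392 = 2 × 195 + 2  ⟹  2 = (1)·392 + (-2)·195
195 = 97 × 2 + 1  ⟹  1 = (-97)·392 + (195)·195
So (195)·195 ≡ 1 (mod 392), i.e. 195^(-1) ≡ 195 (mod 392).
Check: 195 × 195 = 38025 ≡ 1 (mod 392)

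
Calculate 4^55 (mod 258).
226

Repeated squaring. Binary of 55 = 110111.
4^1 ≡ 4 (mod 258); 4^2 ≡ 16 (mod 258); 4^4 ≡ 256 (mod 258); 4^8 ≡ 4 (mod 258); 4^16 ≡ 16 (mod 258); 4^32 ≡ 256 (mod 258)
4^55 = 4^1 × 4^2 × 4^4 × 4^16 × 4^32 ≡ 226 (mod 258)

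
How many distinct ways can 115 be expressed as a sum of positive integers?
1064144451

p(n) counts ways to write n as a sum of positive integers (order ignored).
Euler's pentagonal recurrence: p(k) = p(k-1) + p(k-2) - p(k-5) - p(k-7) + p(k-12) + p(k-15) - ... (offsets j(3j∓1)/2, signs ++--, p(0)=1, p(<0)=0).
DP table for k = 0..114: p(0)=1, p(1)=1, p(2)=2, p(3)=3, p(4)=5, p(5)=7, p(6)=11, p(7)=15, p(8)=22, p(9)=30, p(10)=42, p(11)=56, p(12)=77, p(13)=101, p(14)=135, p(15)=176, p(16)=231, p(17)=297, p(18)=385, p(19)=490, p(20)=627, p(21)=792, p(22)=1002, p(23)=1255, p(24)=1575, p(25)=1958, p(26)=2436, p(27)=3010, p(28)=3718, p(29)=4565, p(30)=5604, p(31)=6842, p(32)=8349, p(33)=10143, p(34)=12310, p(35)=14883, p(36)=17977, p(37)=21637, p(38)=26015, p(39)=31185, p(40)=37338, p(41)=44583, p(42)=53174, p(43)=63261, p(44)=75175, p(45)=89134, p(46)=105558, p(47)=124754, p(48)=147273, p(49)=173525, p(50)=204226, p(51)=239943, p(52)=281589, p(53)=329931, p(54)=386155, p(55)=451276, p(56)=526823, p(57)=614154, p(58)=715220, p(59)=831820, p(60)=966467, p(61)=1121505, p(62)=1300156, p(63)=1505499, p(64)=1741630, p(65)=2012558, p(66)=2323520, p(67)=2679689, p(68)=3087735, p(69)=3554345, p(70)=4087968, p(71)=4697205, p(72)=5392783, p(73)=6185689, p(74)=7089500, p(75)=8118264, p(76)=9289091, p(77)=10619863, p(78)=12132164, p(79)=13848650, p(80)=15796476, p(81)=18004327, p(82)=20506255, p(83)=23338469, p(84)=26543660, p(85)=30167357, p(86)=34262962, p(87)=38887673, p(88)=44108109, p(89)=49995925, p(90)=56634173, p(91)=64112359, p(92)=72533807, p(93)=82010177, p(94)=92669720, p(95)=104651419, p(96)=118114304, p(97)=133230930, p(98)=150198136, p(99)=169229875, p(100)=190569292, p(101)=214481126, p(102)=241265379, p(103)=271248950, p(104)=304801365, p(105)=342325709, p(106)=384276336, p(107)=431149389, p(108)=483502844, p(109)=541946240, p(110)=607163746, p(111)=679903203, p(112)=761002156, p(113)=851376628, p(114)=952050665.
Final step: p(115) = p(114) + p(113) - p(110) - p(108) + p(103) + p(100) - p(93) - p(89) + p(80) + p(75) - p(64) - p(58) + p(45) + p(38) - p(23) - p(15)
= 952050665 + 851376628 - 607163746 - 483502844 + 271248950 + 190569292 - 82010177 - 49995925 + 15796476 + 8118264 - 1741630 - 715220 + 89134 + 26015 - 1255 - 176
= 1064144451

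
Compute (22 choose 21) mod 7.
1

Using Lucas' theorem:
Write n=22 and k=21 in base 7:
n in base 7: [3, 1]
k in base 7: [3, 0]
C(22,21) mod 7 = ∏ C(n_i, k_i) mod 7
Digit binomials (mod 7): C(3,3) = 1; C(1,0) = 1
Product: 1 × 1 = 1 ≡ 1 (mod 7)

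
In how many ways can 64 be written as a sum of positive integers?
1741630

p(n) counts ways to write n as a sum of positive integers (order ignored).
Euler's pentagonal recurrence: p(k) = p(k-1) + p(k-2) - p(k-5) - p(k-7) + p(k-12) + p(k-15) - ... (offsets j(3j∓1)/2, signs ++--, p(0)=1, p(<0)=0).
DP table for k = 0..63: p(0)=1, p(1)=1, p(2)=2, p(3)=3, p(4)=5, p(5)=7, p(6)=11, p(7)=15, p(8)=22, p(9)=30, p(10)=42, p(11)=56, p(12)=77, p(13)=101, p(14)=135, p(15)=176, p(16)=231, p(17)=297, p(18)=385, p(19)=490, p(20)=627, p(21)=792, p(22)=1002, p(23)=1255, p(24)=1575, p(25)=1958, p(26)=2436, p(27)=3010, p(28)=3718, p(29)=4565, p(30)=5604, p(31)=6842, p(32)=8349, p(33)=10143, p(34)=12310, p(35)=14883, p(36)=17977, p(37)=21637, p(38)=26015, p(39)=31185, p(40)=37338, p(41)=44583, p(42)=53174, p(43)=63261, p(44)=75175, p(45)=89134, p(46)=105558, p(47)=124754, p(48)=147273, p(49)=173525, p(50)=204226, p(51)=239943, p(52)=281589, p(53)=329931, p(54)=386155, p(55)=451276, p(56)=526823, p(57)=614154, p(58)=715220, p(59)=831820, p(60)=966467, p(61)=1121505, p(62)=1300156, p(63)=1505499.
Final step: p(64) = p(63) + p(62) - p(59) - p(57) + p(52) + p(49) - p(42) - p(38) + p(29) + p(24) - p(13) - p(7)
= 1505499 + 1300156 - 831820 - 614154 + 281589 + 173525 - 53174 - 26015 + 4565 + 1575 - 101 - 15
= 1741630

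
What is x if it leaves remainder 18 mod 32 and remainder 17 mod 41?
1042

Using Chinese Remainder Theorem:
M = 32 × 41 = 1312
M1 = 41, M2 = 32
y1 = 41^(-1) mod 32 = 25
y2 = 32^(-1) mod 41 = 9
x = (18×41×25 + 17×32×9) mod 1312 = 1042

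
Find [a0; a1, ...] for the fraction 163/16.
[10; 5, 3]

Euclidean algorithm steps:
163 = 10 × 16 + 3
16 = 5 × 3 + 1
3 = 3 × 1 + 0
Continued fraction: [10; 5, 3]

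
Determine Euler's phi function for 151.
150

151 = 151
φ(n) = n × ∏(1 - 1/p) for each prime p dividing n
φ(151) = 151 × (1 - 1/151) = 150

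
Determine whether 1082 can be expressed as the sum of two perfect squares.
11² + 31² (a=11, b=31)

Factorization: 1082 = 2 × 541
By Fermat: n is sum of two squares iff every prime p ≡ 3 (mod 4) appears to even power.
All primes ≡ 3 (mod 4) appear to even power.
Search a = 0, 1, 2, … for 1082 - a² a perfect square: first hit at a = 11: 1082 - 121 = 961 = 31².
1082 = 11² + 31² = 121 + 961 ✓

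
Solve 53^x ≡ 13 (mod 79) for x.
44

Baby-step giant-step with step n = ⌈√79⌉ = 9.
Baby steps 53^j mod 79 (j:value) for j=0..8: 0:1, 1:53, 2:44, 3:41, 4:40, 5:66, 6:22, 7:60, 8:20.
Giant-step multiplier: 53^(-9) ≡ 53^(78-9) = 53^69 ≡ 12 (mod 79).
Giant steps γ_i = 13·12^i mod 79: γ_0=13, γ_1=77, γ_2=55, γ_3=28, γ_4=20 (in table at j=8).
x = i·n + j = 4·9 + 8 = 44.
Check: 53^44 ≡ 13 (mod 79).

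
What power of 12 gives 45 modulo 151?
44

Baby-step giant-step with step n = ⌈√151⌉ = 13.
Baby steps 12^j mod 151 (j:value) for j=0..12: 0:1, 1:12, 2:144, 3:67, 4:49, 5:135, 6:110, 7:112, 8:136, 9:122, 10:105, 11:52, 12:20.
Giant-step multiplier: 12^(-13) ≡ 12^(150-13) = 12^137 ≡ 56 (mod 151).
Giant steps γ_i = 45·56^i mod 151: γ_0=45, γ_1=104, γ_2=86, γ_3=135 (in table at j=5).
x = i·n + j = 3·13 + 5 = 44.
Check: 12^44 ≡ 45 (mod 151).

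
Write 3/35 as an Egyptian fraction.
1/12 + 1/420

Greedy algorithm:
3/35: ceiling(35/3) = 12, use 1/12
1/420: ceiling(420/1) = 420, use 1/420
Result: 3/35 = 1/12 + 1/420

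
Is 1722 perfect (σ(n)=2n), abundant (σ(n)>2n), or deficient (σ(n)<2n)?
abundant

Proper divisors of 1722: sum = 1 + 2 + 3 + 6 + 7 + 14 + 21 + 41 + 42 + 82 + 123 + 246 + 287 + 574 + 861 = 2310
Since 2310 > 1722, 1722 is abundant.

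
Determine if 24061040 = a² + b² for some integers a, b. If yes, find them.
Not possible

Factorization: 24061040 = 2^4 × 5 × 67^3
By Fermat: n is sum of two squares iff every prime p ≡ 3 (mod 4) appears to even power.
Prime(s) ≡ 3 (mod 4) with odd exponent: [(67, 3)]
Therefore 24061040 cannot be expressed as a² + b².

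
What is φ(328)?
160

328 = 2^3 × 41
φ(n) = n × ∏(1 - 1/p) for each prime p dividing n
φ(328) = 328 × (1 - 1/2) × (1 - 1/41) = 160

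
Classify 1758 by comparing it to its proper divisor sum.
abundant

Proper divisors of 1758: sum = 1 + 2 + 3 + 6 + 293 + 586 + 879 = 1770
Since 1770 > 1758, 1758 is abundant.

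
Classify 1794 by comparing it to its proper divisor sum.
abundant

Proper divisors of 1794: sum = 1 + 2 + 3 + 6 + 13 + 23 + 26 + 39 + 46 + 69 + 78 + 138 + 299 + 598 + 897 = 2238
Since 2238 > 1794, 1794 is abundant.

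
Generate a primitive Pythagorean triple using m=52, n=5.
(2679, 520, 2729)

Euclid's formula: a = m² - n², b = 2mn, c = m² + n²
m = 52, n = 5
a = 52² - 5² = 2704 - 25 = 2679
b = 2 × 52 × 5 = 520
c = 52² + 5² = 2704 + 25 = 2729
Verification: 2679² + 520² = 7177041 + 270400 = 7447441 = 2729² ✓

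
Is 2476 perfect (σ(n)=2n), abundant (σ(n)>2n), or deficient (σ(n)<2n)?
deficient

Proper divisors of 2476: sum = 1 + 2 + 4 + 619 + 1238 = 1864
Since 1864 < 2476, 2476 is deficient.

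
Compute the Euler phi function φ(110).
40

110 = 2 × 5 × 11
φ(n) = n × ∏(1 - 1/p) for each prime p dividing n
φ(110) = 110 × (1 - 1/2) × (1 - 1/5) × (1 - 1/11) = 40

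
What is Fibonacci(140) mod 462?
165

Matrix identity: Q^n = [[F_(n+1), F_n], [F_n, F_(n-1)]] with Q = [[1,1],[1,0]].
n = 140 = 10001100₂. Square-and-multiply, entries mod 462:
Q^1 = [[1,1],[1,0]]
Q^2 = (Q^1)² = [[2,1],[1,1]]
Q^4 = (Q^2)² = [[5,3],[3,2]]
Q^8 = (Q^4)² = [[34,21],[21,13]]
Q^17 = (Q^8)²·Q = [[274,211],[211,63]]
Q^35 = (Q^17)²·Q = [[360,401],[401,421]]
Q^70 = (Q^35)² = [[265,407],[407,320]]
Q^140 = (Q^70)² = [[254,165],[165,89]]
F_140 mod 462 = Q^140[0][1] = 165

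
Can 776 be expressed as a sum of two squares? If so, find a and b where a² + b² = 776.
10² + 26² (a=10, b=26)

Factorization: 776 = 2^3 × 97
By Fermat: n is sum of two squares iff every prime p ≡ 3 (mod 4) appears to even power.
All primes ≡ 3 (mod 4) appear to even power.
Search a = 0, 1, 2, … for 776 - a² a perfect square: first hit at a = 10: 776 - 100 = 676 = 26².
776 = 10² + 26² = 100 + 676 ✓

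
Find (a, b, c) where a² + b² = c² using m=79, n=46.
(4125, 7268, 8357)

Euclid's formula: a = m² - n², b = 2mn, c = m² + n²
m = 79, n = 46
a = 79² - 46² = 6241 - 2116 = 4125
b = 2 × 79 × 46 = 7268
c = 79² + 46² = 6241 + 2116 = 8357
Verification: 4125² + 7268² = 17015625 + 52823824 = 69839449 = 8357² ✓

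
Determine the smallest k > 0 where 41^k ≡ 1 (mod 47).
46

47 is prime, so ord(41) divides φ(47) = 46.
Divisors of 46: 1, 2, 23, 46.
Repeated squaring: 41^1 ≡ 41, 41^2 ≡ 36, 41^4 ≡ 27, 41^8 ≡ 24, 41^16 ≡ 12, 41^32 ≡ 3 (mod 47).
Test 41^d mod 47 for each divisor d in increasing order:
41^1 ≡ 41
41^2 ≡ 36
41^23 = 41^16·41^4·41^2·41^1 ≡ 46
41^46 = 41^32·41^8·41^4·41^2 ≡ 1  ← first divisor giving 1
The order is 46.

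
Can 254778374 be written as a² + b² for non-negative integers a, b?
Not possible

Factorization: 254778374 = 2 × 37 × 151^3
By Fermat: n is sum of two squares iff every prime p ≡ 3 (mod 4) appears to even power.
Prime(s) ≡ 3 (mod 4) with odd exponent: [(151, 3)]
Therefore 254778374 cannot be expressed as a² + b².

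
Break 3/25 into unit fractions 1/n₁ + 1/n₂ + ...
1/9 + 1/113 + 1/25425

Greedy algorithm:
3/25: ceiling(25/3) = 9, use 1/9
2/225: ceiling(225/2) = 113, use 1/113
1/25425: ceiling(25425/1) = 25425, use 1/25425
Result: 3/25 = 1/9 + 1/113 + 1/25425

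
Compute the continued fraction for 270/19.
[14; 4, 1, 3]

Euclidean algorithm steps:
270 = 14 × 19 + 4
19 = 4 × 4 + 3
4 = 1 × 3 + 1
3 = 3 × 1 + 0
Continued fraction: [14; 4, 1, 3]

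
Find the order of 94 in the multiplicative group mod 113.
112

113 is prime, so ord(94) divides φ(113) = 112.
Divisors of 112: 1, 2, 4, 7, 8, 14, 16, 28, 56, 112.
Repeated squaring: 94^1 ≡ 94, 94^2 ≡ 22, 94^4 ≡ 32, 94^8 ≡ 7, 94^16 ≡ 49, 94^32 ≡ 28, 94^64 ≡ 106 (mod 113).
Test 94^d mod 113 for each divisor d in increasing order:
94^1 ≡ 94
94^2 ≡ 22
94^4 ≡ 32
94^7 = 94^4·94^2·94^1 ≡ 71
94^8 ≡ 7
94^14 = 94^8·94^4·94^2 ≡ 69
94^16 ≡ 49
94^28 = 94^16·94^8·94^4 ≡ 15
94^56 = 94^32·94^16·94^8 ≡ 112
94^112 = 94^64·94^32·94^16 ≡ 1  ← first divisor giving 1
The order is 112.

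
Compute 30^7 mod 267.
96

Repeated squaring. Binary of 7 = 111.
30^1 ≡ 30 (mod 267); 30^2 ≡ 99 (mod 267); 30^4 ≡ 189 (mod 267)
30^7 = 30^1 × 30^2 × 30^4 ≡ 96 (mod 267)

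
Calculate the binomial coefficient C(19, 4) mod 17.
0

Using Lucas' theorem:
Write n=19 and k=4 in base 17:
n in base 17: [1, 2]
k in base 17: [0, 4]
C(19,4) mod 17 = ∏ C(n_i, k_i) mod 17
Digit binomials (mod 17): C(1,0) = 1; C(2,4) = 0 (k_i > n_i)
Product: 1 × 0 = 0 ≡ 0 (mod 17)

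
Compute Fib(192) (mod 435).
84

Matrix identity: Q^n = [[F_(n+1), F_n], [F_n, F_(n-1)]] with Q = [[1,1],[1,0]].
n = 192 = 11000000₂. Square-and-multiply, entries mod 435:
Q^1 = [[1,1],[1,0]]
Q^3 = (Q^1)²·Q = [[3,2],[2,1]]
Q^6 = (Q^3)² = [[13,8],[8,5]]
Q^12 = (Q^6)² = [[233,144],[144,89]]
Q^24 = (Q^12)² = [[205,258],[258,382]]
Q^48 = (Q^24)² = [[274,66],[66,208]]
Q^96 = (Q^48)² = [[262,57],[57,205]]
Q^192 = (Q^96)² = [[118,84],[84,34]]
F_192 mod 435 = Q^192[0][1] = 84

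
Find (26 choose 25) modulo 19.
7

Using Lucas' theorem:
Write n=26 and k=25 in base 19:
n in base 19: [1, 7]
k in base 19: [1, 6]
C(26,25) mod 19 = ∏ C(n_i, k_i) mod 19
Digit binomials (mod 19): C(1,1) = 1; C(7,6) = 7
Product: 1 × 7 = 7 ≡ 7 (mod 19)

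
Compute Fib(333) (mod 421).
2

Matrix identity: Q^n = [[F_(n+1), F_n], [F_n, F_(n-1)]] with Q = [[1,1],[1,0]].
n = 333 = 101001101₂. Square-and-multiply, entries mod 421:
Q^1 = [[1,1],[1,0]]
Q^2 = (Q^1)² = [[2,1],[1,1]]
Q^5 = (Q^2)²·Q = [[8,5],[5,3]]
Q^10 = (Q^5)² = [[89,55],[55,34]]
Q^20 = (Q^10)² = [[0,29],[29,392]]
Q^41 = (Q^20)²·Q = [[0,420],[420,1]]
Q^83 = (Q^41)²·Q = [[0,1],[1,420]]
Q^166 = (Q^83)² = [[1,420],[420,2]]
Q^333 = (Q^166)²·Q = [[420,2],[2,418]]
F_333 mod 421 = Q^333[0][1] = 2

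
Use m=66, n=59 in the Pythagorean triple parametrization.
(875, 7788, 7837)

Euclid's formula: a = m² - n², b = 2mn, c = m² + n²
m = 66, n = 59
a = 66² - 59² = 4356 - 3481 = 875
b = 2 × 66 × 59 = 7788
c = 66² + 59² = 4356 + 3481 = 7837
Verification: 875² + 7788² = 765625 + 60652944 = 61418569 = 7837² ✓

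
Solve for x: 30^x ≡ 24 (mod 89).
39

Baby-step giant-step with step n = ⌈√89⌉ = 10.
Baby steps 30^j mod 89 (j:value) for j=0..9: 0:1, 1:30, 2:10, 3:33, 4:11, 5:63, 6:21, 7:7, 8:32, 9:70.
Giant-step multiplier: 30^(-10) ≡ 30^(88-10) = 30^78 ≡ 42 (mod 89).
Giant steps γ_i = 24·42^i mod 89: γ_0=24, γ_1=29, γ_2=61, γ_3=70 (in table at j=9).
x = i·n + j = 3·10 + 9 = 39.
Check: 30^39 ≡ 24 (mod 89).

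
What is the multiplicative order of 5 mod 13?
4

13 is prime, so ord(5) divides φ(13) = 12.
Divisors of 12: 1, 2, 3, 4, 6, 12.
Repeated squaring: 5^1 ≡ 5, 5^2 ≡ 12, 5^4 ≡ 1, 5^8 ≡ 1 (mod 13).
Test 5^d mod 13 for each divisor d in increasing order:
5^1 ≡ 5
5^2 ≡ 12
5^3 = 5^2·5^1 ≡ 8
5^4 ≡ 1  ← first divisor giving 1
The order is 4.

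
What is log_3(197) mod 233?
30

Baby-step giant-step with step n = ⌈√233⌉ = 16.
Baby steps 3^j mod 233 (j:value) for j=0..15: 0:1, 1:3, 2:9, 3:27, 4:81, 5:10, 6:30, 7:90, 8:37, 9:111, 10:100, 11:67, 12:201, 13:137, 14:178, 15:68.
Giant-step multiplier: 3^(-16) ≡ 3^(232-16) = 3^216 ≡ 8 (mod 233).
Giant steps γ_i = 197·8^i mod 233: γ_0=197, γ_1=178 (in table at j=14).
x = i·n + j = 1·16 + 14 = 30.
Check: 3^30 ≡ 197 (mod 233).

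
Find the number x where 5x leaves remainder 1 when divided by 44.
9

gcd(5, 44) = 1, so the inverse exists.
Extended Euclidean algorithm on (44, 5):
44 = 8 × 5 + 4  ⟹  4 = (1)·44 + (-8)·5
5 = 1 × 4 + 1  ⟹  1 = (-1)·44 + (9)·5
So (9)·5 ≡ 1 (mod 44), i.e. 5^(-1) ≡ 9 (mod 44).
Check: 5 × 9 = 45 ≡ 1 (mod 44)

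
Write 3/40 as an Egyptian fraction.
1/14 + 1/280

Greedy algorithm:
3/40: ceiling(40/3) = 14, use 1/14
1/280: ceiling(280/1) = 280, use 1/280
Result: 3/40 = 1/14 + 1/280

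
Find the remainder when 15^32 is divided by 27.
0

Repeated squaring. Binary of 32 = 100000.
15^1 ≡ 15 (mod 27); 15^2 ≡ 9 (mod 27); 15^4 ≡ 0 (mod 27); 15^8 ≡ 0 (mod 27); 15^16 ≡ 0 (mod 27); 15^32 ≡ 0 (mod 27)
15^32 = 15^32 ≡ 0 (mod 27)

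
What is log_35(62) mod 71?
3

Baby-step giant-step with step n = ⌈√71⌉ = 9.
Baby steps 35^j mod 71 (j:value) for j=0..8: 0:1, 1:35, 2:18, 3:62, 4:40, 5:51, 6:10, 7:66, 8:38.
h = 62 is already in the table at j=3, so x = 3.
Check: 35^3 ≡ 62 (mod 71).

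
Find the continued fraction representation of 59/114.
[0; 1, 1, 13, 1, 3]

Euclidean algorithm steps:
59 = 0 × 114 + 59
114 = 1 × 59 + 55
59 = 1 × 55 + 4
55 = 13 × 4 + 3
4 = 1 × 3 + 1
3 = 3 × 1 + 0
Continued fraction: [0; 1, 1, 13, 1, 3]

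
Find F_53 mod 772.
257

Matrix identity: Q^n = [[F_(n+1), F_n], [F_n, F_(n-1)]] with Q = [[1,1],[1,0]].
n = 53 = 110101₂. Square-and-multiply, entries mod 772:
Q^1 = [[1,1],[1,0]]
Q^3 = (Q^1)²·Q = [[3,2],[2,1]]
Q^6 = (Q^3)² = [[13,8],[8,5]]
Q^13 = (Q^6)²·Q = [[377,233],[233,144]]
Q^26 = (Q^13)² = [[330,189],[189,141]]
Q^53 = (Q^26)²·Q = [[496,257],[257,239]]
F_53 mod 772 = Q^53[0][1] = 257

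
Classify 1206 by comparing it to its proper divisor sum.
abundant

Proper divisors of 1206: sum = 1 + 2 + 3 + 6 + 9 + 18 + 67 + 134 + 201 + 402 + 603 = 1446
Since 1446 > 1206, 1206 is abundant.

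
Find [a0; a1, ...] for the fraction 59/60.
[0; 1, 59]

Euclidean algorithm steps:
59 = 0 × 60 + 59
60 = 1 × 59 + 1
59 = 59 × 1 + 0
Continued fraction: [0; 1, 59]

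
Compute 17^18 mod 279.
109

Repeated squaring. Binary of 18 = 10010.
17^1 ≡ 17 (mod 279); 17^2 ≡ 10 (mod 279); 17^4 ≡ 100 (mod 279); 17^8 ≡ 235 (mod 279); 17^16 ≡ 262 (mod 279)
17^18 = 17^2 × 17^16 ≡ 109 (mod 279)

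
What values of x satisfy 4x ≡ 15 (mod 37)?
x ≡ 13 (mod 37)

gcd(4, 37) = 1, which divides 15, so solutions exist.
Find 4^(-1) mod 37 by the extended Euclidean algorithm:
37 = 9 × 4 + 1  ⟹  1 = (1)·37 + (-9)·4
So (-9)·4 ≡ 1 (mod 37), i.e. 4^(-1) ≡ -9 ≡ 28 (mod 37).
x ≡ 28 × 15 = 420 ≡ 13 (mod 37).
Check: 4 × 13 = 52 ≡ 15 (mod 37).
Unique solution: x ≡ 13 (mod 37)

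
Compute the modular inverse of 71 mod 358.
237

gcd(71, 358) = 1, so the inverse exists.
Extended Euclidean algorithm on (358, 71):
358 = 5 × 71 + 3  ⟹  3 = (1)·358 + (-5)·71
71 = 23 × 3 + 2  ⟹  2 = (-23)·358 + (116)·71
3 = 1 × 2 + 1  ⟹  1 = (24)·358 + (-121)·71
So (-121)·71 ≡ 1 (mod 358), i.e. 71^(-1) ≡ -121 ≡ 237 (mod 358).
Check: 71 × 237 = 16827 ≡ 1 (mod 358)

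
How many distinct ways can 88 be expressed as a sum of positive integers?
44108109

p(n) counts ways to write n as a sum of positive integers (order ignored).
Euler's pentagonal recurrence: p(k) = p(k-1) + p(k-2) - p(k-5) - p(k-7) + p(k-12) + p(k-15) - ... (offsets j(3j∓1)/2, signs ++--, p(0)=1, p(<0)=0).
DP table for k = 0..87: p(0)=1, p(1)=1, p(2)=2, p(3)=3, p(4)=5, p(5)=7, p(6)=11, p(7)=15, p(8)=22, p(9)=30, p(10)=42, p(11)=56, p(12)=77, p(13)=101, p(14)=135, p(15)=176, p(16)=231, p(17)=297, p(18)=385, p(19)=490, p(20)=627, p(21)=792, p(22)=1002, p(23)=1255, p(24)=1575, p(25)=1958, p(26)=2436, p(27)=3010, p(28)=3718, p(29)=4565, p(30)=5604, p(31)=6842, p(32)=8349, p(33)=10143, p(34)=12310, p(35)=14883, p(36)=17977, p(37)=21637, p(38)=26015, p(39)=31185, p(40)=37338, p(41)=44583, p(42)=53174, p(43)=63261, p(44)=75175, p(45)=89134, p(46)=105558, p(47)=124754, p(48)=147273, p(49)=173525, p(50)=204226, p(51)=239943, p(52)=281589, p(53)=329931, p(54)=386155, p(55)=451276, p(56)=526823, p(57)=614154, p(58)=715220, p(59)=831820, p(60)=966467, p(61)=1121505, p(62)=1300156, p(63)=1505499, p(64)=1741630, p(65)=2012558, p(66)=2323520, p(67)=2679689, p(68)=3087735, p(69)=3554345, p(70)=4087968, p(71)=4697205, p(72)=5392783, p(73)=6185689, p(74)=7089500, p(75)=8118264, p(76)=9289091, p(77)=10619863, p(78)=12132164, p(79)=13848650, p(80)=15796476, p(81)=18004327, p(82)=20506255, p(83)=23338469, p(84)=26543660, p(85)=30167357, p(86)=34262962, p(87)=38887673.
Final step: p(88) = p(87) + p(86) - p(83) - p(81) + p(76) + p(73) - p(66) - p(62) + p(53) + p(48) - p(37) - p(31) + p(18) + p(11)
= 38887673 + 34262962 - 23338469 - 18004327 + 9289091 + 6185689 - 2323520 - 1300156 + 329931 + 147273 - 21637 - 6842 + 385 + 56
= 44108109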